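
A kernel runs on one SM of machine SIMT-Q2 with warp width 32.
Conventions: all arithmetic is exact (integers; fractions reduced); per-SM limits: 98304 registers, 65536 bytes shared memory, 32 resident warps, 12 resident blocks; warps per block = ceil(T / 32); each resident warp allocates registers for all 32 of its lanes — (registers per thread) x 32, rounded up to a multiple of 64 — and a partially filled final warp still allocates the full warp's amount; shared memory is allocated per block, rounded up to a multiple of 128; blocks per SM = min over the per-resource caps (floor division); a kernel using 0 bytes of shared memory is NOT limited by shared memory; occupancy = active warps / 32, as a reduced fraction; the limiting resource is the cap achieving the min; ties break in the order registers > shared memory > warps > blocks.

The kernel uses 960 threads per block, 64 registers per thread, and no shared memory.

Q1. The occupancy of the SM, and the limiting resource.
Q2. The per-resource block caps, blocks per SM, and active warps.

Answer: occupancy 15/16, limited by registers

registers: 1 block
shared memory: no limit (kernel uses none)
warps: 1 block
blocks: 12 blocks

Answer: 1 block, 30 active warps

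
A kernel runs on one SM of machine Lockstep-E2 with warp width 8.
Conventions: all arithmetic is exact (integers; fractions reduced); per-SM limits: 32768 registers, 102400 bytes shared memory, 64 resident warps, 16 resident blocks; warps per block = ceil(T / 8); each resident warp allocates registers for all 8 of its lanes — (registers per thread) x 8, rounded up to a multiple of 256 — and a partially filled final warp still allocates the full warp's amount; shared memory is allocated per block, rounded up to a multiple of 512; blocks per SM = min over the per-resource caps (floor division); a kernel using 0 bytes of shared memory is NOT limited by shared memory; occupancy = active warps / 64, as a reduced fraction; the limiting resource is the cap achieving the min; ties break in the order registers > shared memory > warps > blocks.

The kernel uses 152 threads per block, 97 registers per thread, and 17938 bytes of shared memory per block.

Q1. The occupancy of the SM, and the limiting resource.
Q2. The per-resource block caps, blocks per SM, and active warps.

Answer: occupancy 19/64, limited by registers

registers: 1 block
shared memory: 5 blocks
warps: 3 blocks
blocks: 16 blocks

Answer: 1 block, 19 active warps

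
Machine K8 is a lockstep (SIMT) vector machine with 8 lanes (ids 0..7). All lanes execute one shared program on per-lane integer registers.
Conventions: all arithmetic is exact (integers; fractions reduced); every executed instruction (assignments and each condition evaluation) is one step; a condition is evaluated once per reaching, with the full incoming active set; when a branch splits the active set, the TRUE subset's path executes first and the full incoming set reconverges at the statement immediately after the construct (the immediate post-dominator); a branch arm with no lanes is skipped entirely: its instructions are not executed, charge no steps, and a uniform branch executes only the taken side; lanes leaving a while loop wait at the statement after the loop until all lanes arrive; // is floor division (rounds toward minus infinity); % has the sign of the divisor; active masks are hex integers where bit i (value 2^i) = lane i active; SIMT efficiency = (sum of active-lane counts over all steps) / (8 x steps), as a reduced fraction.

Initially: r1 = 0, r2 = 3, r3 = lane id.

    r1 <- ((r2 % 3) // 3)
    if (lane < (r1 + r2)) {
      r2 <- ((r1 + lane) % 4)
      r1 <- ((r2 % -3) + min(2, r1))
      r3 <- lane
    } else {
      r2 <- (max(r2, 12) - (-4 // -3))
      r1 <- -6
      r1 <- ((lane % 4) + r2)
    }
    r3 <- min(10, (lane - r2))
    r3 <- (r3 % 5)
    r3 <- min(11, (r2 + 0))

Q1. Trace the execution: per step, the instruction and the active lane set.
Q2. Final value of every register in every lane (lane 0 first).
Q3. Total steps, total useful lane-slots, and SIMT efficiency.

step 0: r1 <- ((r2 % 3) // 3)        0xff
step 1: eval (lane < (r1 + r2))      0xff
step 2: r2 <- ((r1 + lane) % 4)      0x07
step 3: r1 <- ((r2 % -3) + min(2, r1)) 0x07
step 4: r3 <- lane                   0x07
step 5: r2 <- (max(r2, 12) - (-4 // -3)) 0xf8
step 6: r1 <- -6                     0xf8
step 7: r1 <- ((lane % 4) + r2)      0xf8
step 8: r3 <- min(10, (lane - r2))   0xff
step 9: r3 <- (r3 % 5)               0xff
step 10: r3 <- min(11, (r2 + 0))      0xff

Answer: 11 steps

r1: 0,-2,-1,14,11,12,13,14
r2: 0,1,2,11,11,11,11,11
r3: 0,1,2,11,11,11,11,11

steps = 11; useful = 64; efficiency = 64/88 = 8/11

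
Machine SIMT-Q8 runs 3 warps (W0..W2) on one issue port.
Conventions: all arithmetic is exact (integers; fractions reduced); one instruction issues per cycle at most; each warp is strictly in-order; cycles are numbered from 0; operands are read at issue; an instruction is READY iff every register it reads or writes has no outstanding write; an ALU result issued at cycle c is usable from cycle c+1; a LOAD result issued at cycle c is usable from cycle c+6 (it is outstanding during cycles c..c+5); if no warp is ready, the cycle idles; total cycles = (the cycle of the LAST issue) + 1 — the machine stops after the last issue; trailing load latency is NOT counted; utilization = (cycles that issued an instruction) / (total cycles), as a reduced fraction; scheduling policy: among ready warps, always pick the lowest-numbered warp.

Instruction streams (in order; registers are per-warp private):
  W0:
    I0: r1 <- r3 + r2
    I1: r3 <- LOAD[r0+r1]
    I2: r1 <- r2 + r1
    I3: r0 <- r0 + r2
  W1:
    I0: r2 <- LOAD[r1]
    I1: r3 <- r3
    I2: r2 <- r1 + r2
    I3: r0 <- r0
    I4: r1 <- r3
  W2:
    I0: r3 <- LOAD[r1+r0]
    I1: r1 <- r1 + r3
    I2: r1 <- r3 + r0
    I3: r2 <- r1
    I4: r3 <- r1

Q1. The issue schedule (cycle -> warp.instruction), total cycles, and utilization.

cycle 0: W0.I0
cycle 1: W0.I1
cycle 2: W0.I2
cycle 3: W0.I3
cycle 4: W1.I0
cycle 5: W1.I1
cycle 6: W2.I0
cycle 7: idle
cycle 8: idle
cycle 9: idle
cycle 10: W1.I2
cycle 11: W1.I3
cycle 12: W1.I4
cycle 13: W2.I1
cycle 14: W2.I2
cycle 15: W2.I3
cycle 16: W2.I4

Answer: 17 cycles, utilization 14/17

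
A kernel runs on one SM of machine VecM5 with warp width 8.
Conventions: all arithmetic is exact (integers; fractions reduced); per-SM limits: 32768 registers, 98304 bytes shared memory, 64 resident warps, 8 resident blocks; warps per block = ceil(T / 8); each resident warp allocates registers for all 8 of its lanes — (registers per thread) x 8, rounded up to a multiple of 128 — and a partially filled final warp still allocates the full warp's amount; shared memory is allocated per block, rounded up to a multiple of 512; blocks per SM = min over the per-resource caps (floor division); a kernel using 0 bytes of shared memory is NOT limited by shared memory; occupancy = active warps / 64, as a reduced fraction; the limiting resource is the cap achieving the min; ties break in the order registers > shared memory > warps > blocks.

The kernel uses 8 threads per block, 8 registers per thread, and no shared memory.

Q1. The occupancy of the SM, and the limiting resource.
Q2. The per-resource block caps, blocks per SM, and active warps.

Answer: occupancy 1/8, limited by blocks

registers: 256 blocks
shared memory: no limit (kernel uses none)
warps: 64 blocks
blocks: 8 blocks

Answer: 8 blocks, 8 active warps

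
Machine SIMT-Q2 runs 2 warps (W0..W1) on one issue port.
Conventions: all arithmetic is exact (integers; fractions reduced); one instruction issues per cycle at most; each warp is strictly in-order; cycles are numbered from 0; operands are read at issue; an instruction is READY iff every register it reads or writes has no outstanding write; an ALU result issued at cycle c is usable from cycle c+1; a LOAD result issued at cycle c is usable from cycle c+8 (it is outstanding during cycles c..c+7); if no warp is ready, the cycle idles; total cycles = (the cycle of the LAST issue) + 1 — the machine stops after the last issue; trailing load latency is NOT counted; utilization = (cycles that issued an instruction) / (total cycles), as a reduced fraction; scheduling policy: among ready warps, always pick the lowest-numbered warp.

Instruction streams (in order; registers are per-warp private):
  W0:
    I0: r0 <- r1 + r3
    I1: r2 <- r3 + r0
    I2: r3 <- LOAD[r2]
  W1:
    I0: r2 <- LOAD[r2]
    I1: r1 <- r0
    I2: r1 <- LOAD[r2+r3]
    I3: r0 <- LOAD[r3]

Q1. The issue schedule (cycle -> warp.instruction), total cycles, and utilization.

cycle 0: W0.I0
cycle 1: W0.I1
cycle 2: W0.I2
cycle 3: W1.I0
cycle 4: W1.I1
cycle 5: idle
cycle 6: idle
cycle 7: idle
cycle 8: idle
cycle 9: idle
cycle 10: idle
cycle 11: W1.I2
cycle 12: W1.I3

Answer: 13 cycles, utilization 7/13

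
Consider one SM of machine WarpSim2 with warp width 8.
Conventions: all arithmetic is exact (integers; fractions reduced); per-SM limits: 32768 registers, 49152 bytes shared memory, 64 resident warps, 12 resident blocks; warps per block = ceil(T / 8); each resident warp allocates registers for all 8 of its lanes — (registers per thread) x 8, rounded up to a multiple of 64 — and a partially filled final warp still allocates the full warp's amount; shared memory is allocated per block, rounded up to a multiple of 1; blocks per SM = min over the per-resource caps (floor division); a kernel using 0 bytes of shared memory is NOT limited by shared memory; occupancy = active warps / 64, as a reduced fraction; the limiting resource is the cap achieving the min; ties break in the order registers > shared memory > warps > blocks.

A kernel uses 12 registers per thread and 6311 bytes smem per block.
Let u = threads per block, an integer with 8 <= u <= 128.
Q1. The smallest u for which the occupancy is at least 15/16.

Answer: u = 65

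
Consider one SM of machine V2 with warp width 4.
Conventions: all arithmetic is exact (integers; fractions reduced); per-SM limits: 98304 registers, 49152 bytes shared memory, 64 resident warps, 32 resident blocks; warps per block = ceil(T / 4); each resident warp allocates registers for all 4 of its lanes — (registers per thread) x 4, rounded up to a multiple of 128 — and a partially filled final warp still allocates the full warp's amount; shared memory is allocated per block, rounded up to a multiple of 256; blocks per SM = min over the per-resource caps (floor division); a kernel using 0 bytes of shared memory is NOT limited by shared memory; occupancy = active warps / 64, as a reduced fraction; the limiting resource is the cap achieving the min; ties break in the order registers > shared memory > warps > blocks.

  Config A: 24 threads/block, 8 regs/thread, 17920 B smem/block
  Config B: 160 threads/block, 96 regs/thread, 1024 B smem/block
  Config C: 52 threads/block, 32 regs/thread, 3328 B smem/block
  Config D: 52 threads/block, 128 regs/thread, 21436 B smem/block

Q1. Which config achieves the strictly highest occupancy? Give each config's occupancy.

occupancies: A 3/16, B 5/8, C 13/16, D 13/32

Answer: C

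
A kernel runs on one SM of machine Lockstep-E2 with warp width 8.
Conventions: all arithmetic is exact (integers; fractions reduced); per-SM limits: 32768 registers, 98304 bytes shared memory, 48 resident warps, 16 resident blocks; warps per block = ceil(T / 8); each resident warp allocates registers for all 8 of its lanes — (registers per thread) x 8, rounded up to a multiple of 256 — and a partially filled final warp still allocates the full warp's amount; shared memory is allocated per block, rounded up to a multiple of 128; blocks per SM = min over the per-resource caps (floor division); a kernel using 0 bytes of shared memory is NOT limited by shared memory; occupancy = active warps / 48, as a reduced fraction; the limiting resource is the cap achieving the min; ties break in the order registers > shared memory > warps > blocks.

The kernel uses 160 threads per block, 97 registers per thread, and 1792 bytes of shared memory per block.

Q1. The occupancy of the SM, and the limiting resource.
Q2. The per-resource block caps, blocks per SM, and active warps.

Answer: occupancy 5/12, limited by registers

registers: 1 block
shared memory: 54 blocks
warps: 2 blocks
blocks: 16 blocks

Answer: 1 block, 20 active warps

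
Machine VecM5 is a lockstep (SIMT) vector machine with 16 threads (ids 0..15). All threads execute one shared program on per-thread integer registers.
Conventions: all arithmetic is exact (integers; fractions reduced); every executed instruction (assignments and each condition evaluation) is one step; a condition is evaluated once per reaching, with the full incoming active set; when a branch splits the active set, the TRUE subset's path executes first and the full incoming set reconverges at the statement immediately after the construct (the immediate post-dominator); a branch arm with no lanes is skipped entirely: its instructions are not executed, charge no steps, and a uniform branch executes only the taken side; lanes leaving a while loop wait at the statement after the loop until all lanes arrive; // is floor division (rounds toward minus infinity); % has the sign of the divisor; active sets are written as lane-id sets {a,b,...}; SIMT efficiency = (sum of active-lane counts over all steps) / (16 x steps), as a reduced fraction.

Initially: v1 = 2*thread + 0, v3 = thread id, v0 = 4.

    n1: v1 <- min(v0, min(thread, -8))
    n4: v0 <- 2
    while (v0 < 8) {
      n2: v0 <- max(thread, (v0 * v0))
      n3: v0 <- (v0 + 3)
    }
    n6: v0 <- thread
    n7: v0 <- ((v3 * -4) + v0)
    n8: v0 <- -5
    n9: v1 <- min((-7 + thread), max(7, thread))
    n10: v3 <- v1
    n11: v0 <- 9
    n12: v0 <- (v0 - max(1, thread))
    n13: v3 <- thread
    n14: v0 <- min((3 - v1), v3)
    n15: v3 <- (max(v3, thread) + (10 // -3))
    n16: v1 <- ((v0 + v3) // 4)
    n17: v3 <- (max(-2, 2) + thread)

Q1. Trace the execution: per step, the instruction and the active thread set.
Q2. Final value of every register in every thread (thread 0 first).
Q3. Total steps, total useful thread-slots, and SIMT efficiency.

step 0: v1 <- min(v0, min(thread, -8)) {0,1,2,3,4,5,6,7,8,9,10,11,12,13,14,15}
step 1: v0 <- 2                      {0,1,2,3,4,5,6,7,8,9,10,11,12,13,14,15}
step 2: eval (v0 < 8)                {0,1,2,3,4,5,6,7,8,9,10,11,12,13,14,15}
step 3: v0 <- max(thread, (v0 * v0)) {0,1,2,3,4,5,6,7,8,9,10,11,12,13,14,15}
step 4: v0 <- (v0 + 3)               {0,1,2,3,4,5,6,7,8,9,10,11,12,13,14,15}
step 5: eval (v0 < 8)                {0,1,2,3,4,5,6,7,8,9,10,11,12,13,14,15}
step 6: v0 <- max(thread, (v0 * v0)) {0,1,2,3,4}
step 7: v0 <- (v0 + 3)               {0,1,2,3,4}
step 8: eval (v0 < 8)                {0,1,2,3,4}
step 9: v0 <- thread                 {0,1,2,3,4,5,6,7,8,9,10,11,12,13,14,15}
step 10: v0 <- ((v3 * -4) + v0)       {0,1,2,3,4,5,6,7,8,9,10,11,12,13,14,15}
step 11: v0 <- -5                     {0,1,2,3,4,5,6,7,8,9,10,11,12,13,14,15}
step 12: v1 <- min((-7 + thread), max(7, thread)) {0,1,2,3,4,5,6,7,8,9,10,11,12,13,14,15}
step 13: v3 <- v1                     {0,1,2,3,4,5,6,7,8,9,10,11,12,13,14,15}
step 14: v0 <- 9                      {0,1,2,3,4,5,6,7,8,9,10,11,12,13,14,15}
step 15: v0 <- (v0 - max(1, thread))  {0,1,2,3,4,5,6,7,8,9,10,11,12,13,14,15}
step 16: v3 <- thread                 {0,1,2,3,4,5,6,7,8,9,10,11,12,13,14,15}
step 17: v0 <- min((3 - v1), v3)      {0,1,2,3,4,5,6,7,8,9,10,11,12,13,14,15}
step 18: v3 <- (max(v3, thread) + (10 // -3)) {0,1,2,3,4,5,6,7,8,9,10,11,12,13,14,15}
step 19: v1 <- ((v0 + v3) // 4)       {0,1,2,3,4,5,6,7,8,9,10,11,12,13,14,15}
step 20: v3 <- (max(-2, 2) + thread)  {0,1,2,3,4,5,6,7,8,9,10,11,12,13,14,15}

Answer: 21 steps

v1: -1,-1,0,0,1,1,1,1,1,1,1,1,1,1,1,1
v3: 2,3,4,5,6,7,8,9,10,11,12,13,14,15,16,17
v0: 0,1,2,3,4,5,4,3,2,1,0,-1,-2,-3,-4,-5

steps = 21; useful = 303; efficiency = 303/336 = 101/112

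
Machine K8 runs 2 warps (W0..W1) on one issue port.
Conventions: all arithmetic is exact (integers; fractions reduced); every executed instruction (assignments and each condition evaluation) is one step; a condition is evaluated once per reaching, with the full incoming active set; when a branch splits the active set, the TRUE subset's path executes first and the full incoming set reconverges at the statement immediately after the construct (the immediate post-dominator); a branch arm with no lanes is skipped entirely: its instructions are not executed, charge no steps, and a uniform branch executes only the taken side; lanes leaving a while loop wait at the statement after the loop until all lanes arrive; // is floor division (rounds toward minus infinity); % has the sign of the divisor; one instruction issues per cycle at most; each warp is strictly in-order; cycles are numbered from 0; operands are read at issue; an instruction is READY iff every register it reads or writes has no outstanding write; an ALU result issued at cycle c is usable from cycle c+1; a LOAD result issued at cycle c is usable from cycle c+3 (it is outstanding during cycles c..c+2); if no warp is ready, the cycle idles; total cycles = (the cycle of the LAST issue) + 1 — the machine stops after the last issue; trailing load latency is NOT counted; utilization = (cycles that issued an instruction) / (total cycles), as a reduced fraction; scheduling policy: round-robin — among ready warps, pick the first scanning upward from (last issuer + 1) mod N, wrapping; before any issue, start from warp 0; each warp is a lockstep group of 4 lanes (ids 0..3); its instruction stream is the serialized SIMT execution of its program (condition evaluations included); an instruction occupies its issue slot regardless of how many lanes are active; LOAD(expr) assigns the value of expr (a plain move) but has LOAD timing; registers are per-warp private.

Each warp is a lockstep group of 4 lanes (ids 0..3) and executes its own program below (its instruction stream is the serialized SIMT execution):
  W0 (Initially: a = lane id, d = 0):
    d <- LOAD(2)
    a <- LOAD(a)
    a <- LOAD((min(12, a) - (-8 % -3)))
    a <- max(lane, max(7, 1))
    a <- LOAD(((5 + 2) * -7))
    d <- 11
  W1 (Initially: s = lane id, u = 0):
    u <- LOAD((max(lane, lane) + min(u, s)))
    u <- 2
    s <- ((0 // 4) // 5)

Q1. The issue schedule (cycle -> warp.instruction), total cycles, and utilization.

cycle 0: W0.I0
cycle 1: W1.I0
cycle 2: W0.I1
cycle 3: idle
cycle 4: W1.I1
cycle 5: W0.I2
cycle 6: W1.I2
cycle 7: idle
cycle 8: W0.I3
cycle 9: W0.I4
cycle 10: W0.I5

Answer: 11 cycles, utilization 9/11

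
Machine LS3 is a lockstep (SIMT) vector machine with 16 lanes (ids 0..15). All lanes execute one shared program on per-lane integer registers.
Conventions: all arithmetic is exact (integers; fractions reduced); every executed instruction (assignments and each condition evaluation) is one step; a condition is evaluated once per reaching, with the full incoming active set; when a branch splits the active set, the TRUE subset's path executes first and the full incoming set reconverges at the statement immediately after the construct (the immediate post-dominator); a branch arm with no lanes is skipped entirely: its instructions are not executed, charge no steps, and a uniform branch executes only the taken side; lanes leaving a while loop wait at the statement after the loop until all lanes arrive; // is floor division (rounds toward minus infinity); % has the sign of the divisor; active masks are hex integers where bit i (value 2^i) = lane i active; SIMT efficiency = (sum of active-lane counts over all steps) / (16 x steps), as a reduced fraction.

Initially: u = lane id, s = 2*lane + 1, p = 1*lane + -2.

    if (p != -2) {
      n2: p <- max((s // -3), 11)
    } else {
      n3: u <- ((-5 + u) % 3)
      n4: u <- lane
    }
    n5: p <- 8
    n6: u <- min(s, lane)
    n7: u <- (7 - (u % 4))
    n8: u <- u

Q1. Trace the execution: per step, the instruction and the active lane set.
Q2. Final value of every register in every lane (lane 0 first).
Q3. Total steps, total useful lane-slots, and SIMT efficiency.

step 0: eval (p != -2)               0xffff
step 1: p <- max((s // -3), 11)      0xfffe
step 2: u <- ((-5 + u) % 3)          0x0001
step 3: u <- lane                    0x0001
step 4: p <- 8                       0xffff
step 5: u <- min(s, lane)            0xffff
step 6: u <- (7 - (u % 4))           0xffff
step 7: u <- u                       0xffff

Answer: 8 steps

u: 7,6,5,4,7,6,5,4,7,6,5,4,7,6,5,4
s: 1,3,5,7,9,11,13,15,17,19,21,23,25,27,29,31
p: 8,8,8,8,8,8,8,8,8,8,8,8,8,8,8,8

steps = 8; useful = 97; efficiency = 97/128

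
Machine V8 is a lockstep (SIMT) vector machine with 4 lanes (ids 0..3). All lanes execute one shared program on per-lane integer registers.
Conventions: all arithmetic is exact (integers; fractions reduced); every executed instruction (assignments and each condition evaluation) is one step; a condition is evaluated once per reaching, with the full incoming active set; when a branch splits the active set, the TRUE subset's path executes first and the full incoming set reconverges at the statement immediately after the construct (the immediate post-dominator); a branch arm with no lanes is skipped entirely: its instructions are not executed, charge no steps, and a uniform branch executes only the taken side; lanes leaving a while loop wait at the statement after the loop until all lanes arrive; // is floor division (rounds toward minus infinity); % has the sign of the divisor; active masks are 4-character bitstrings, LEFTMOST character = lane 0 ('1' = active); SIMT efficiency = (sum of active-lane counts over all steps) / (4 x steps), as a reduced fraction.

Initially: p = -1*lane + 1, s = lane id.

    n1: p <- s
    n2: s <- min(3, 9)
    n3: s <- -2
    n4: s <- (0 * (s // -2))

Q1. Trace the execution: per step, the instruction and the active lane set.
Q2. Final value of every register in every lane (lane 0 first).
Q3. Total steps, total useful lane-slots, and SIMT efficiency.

step 0: p <- s                       1111
step 1: s <- min(3, 9)               1111
step 2: s <- -2                      1111
step 3: s <- (0 * (s // -2))         1111

Answer: 4 steps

p: 0,1,2,3
s: 0,0,0,0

steps = 4; useful = 16; efficiency = 16/16 = 1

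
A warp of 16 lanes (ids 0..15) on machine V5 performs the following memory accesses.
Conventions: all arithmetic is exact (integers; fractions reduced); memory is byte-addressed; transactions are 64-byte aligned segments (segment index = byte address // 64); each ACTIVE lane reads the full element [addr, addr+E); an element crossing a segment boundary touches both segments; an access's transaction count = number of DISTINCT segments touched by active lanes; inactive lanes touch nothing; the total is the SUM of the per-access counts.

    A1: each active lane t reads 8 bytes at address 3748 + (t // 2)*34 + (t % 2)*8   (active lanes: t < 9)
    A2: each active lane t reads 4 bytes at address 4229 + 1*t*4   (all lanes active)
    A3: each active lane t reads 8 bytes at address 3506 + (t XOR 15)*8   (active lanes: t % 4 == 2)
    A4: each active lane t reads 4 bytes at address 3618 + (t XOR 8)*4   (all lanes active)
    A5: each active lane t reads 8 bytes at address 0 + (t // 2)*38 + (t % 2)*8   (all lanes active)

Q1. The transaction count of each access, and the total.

A1: 3 transactions
A2: 2 transactions
A3: 3 transactions
A4: 2 transactions
A5: 5 transactions

Answer: 3,2,3,2,5; total 15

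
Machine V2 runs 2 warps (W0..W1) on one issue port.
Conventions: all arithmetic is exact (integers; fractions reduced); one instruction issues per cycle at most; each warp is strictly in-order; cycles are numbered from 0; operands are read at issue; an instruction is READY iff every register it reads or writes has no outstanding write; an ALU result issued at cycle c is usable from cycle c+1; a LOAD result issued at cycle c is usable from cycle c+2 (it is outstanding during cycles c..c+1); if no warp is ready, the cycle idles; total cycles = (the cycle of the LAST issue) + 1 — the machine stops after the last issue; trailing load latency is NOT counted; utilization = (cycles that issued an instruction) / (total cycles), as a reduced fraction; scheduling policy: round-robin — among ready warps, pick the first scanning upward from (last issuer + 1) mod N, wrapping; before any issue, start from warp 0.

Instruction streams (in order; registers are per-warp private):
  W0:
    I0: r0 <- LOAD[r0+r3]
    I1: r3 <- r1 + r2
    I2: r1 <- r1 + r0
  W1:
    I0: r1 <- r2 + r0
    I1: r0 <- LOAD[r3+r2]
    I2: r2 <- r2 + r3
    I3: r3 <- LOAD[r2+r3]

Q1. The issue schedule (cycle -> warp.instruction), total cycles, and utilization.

cycle 0: W0.I0
cycle 1: W1.I0
cycle 2: W0.I1
cycle 3: W1.I1
cycle 4: W0.I2
cycle 5: W1.I2
cycle 6: W1.I3

Answer: 7 cycles, utilization 1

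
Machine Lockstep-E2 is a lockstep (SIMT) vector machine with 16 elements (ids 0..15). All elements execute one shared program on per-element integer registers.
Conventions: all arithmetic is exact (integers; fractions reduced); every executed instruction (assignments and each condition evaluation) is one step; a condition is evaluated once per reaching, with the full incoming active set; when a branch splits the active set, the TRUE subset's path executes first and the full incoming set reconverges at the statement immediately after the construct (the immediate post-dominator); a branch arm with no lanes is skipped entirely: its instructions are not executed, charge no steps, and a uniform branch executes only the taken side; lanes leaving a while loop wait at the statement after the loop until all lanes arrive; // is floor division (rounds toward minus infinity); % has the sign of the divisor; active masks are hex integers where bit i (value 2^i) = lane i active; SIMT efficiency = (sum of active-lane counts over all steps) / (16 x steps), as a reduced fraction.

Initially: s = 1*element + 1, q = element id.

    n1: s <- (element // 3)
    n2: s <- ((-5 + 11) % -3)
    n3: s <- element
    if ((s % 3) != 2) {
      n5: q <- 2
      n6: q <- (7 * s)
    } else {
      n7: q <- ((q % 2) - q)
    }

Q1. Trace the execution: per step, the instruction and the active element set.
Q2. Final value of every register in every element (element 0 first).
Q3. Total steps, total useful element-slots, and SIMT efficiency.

step 0: s <- (element // 3)          0xffff
step 1: s <- ((-5 + 11) % -3)        0xffff
step 2: s <- element                 0xffff
step 3: eval ((s % 3) != 2)          0xffff
step 4: q <- 2                       0xb6db
step 5: q <- (7 * s)                 0xb6db
step 6: q <- ((q % 2) - q)           0x4924

Answer: 7 steps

s: 0,1,2,3,4,5,6,7,8,9,10,11,12,13,14,15
q: 0,7,-2,21,28,-4,42,49,-8,63,70,-10,84,91,-14,105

steps = 7; useful = 91; efficiency = 91/112 = 13/16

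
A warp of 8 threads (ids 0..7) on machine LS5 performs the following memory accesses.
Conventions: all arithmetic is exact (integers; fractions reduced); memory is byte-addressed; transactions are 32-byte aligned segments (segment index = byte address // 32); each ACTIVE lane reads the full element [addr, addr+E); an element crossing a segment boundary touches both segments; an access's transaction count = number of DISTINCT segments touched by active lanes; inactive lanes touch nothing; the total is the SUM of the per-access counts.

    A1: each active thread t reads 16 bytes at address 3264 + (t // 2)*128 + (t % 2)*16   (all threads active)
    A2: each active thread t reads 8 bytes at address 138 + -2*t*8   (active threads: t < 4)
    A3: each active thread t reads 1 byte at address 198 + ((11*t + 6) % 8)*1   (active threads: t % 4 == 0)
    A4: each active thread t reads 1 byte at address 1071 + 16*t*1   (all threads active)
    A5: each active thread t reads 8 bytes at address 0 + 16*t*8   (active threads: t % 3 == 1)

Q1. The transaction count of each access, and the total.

A1: 4 transactions
A2: 3 transactions
A3: 1 transaction
A4: 4 transactions
A5: 3 transactions

Answer: 4,3,1,4,3; total 15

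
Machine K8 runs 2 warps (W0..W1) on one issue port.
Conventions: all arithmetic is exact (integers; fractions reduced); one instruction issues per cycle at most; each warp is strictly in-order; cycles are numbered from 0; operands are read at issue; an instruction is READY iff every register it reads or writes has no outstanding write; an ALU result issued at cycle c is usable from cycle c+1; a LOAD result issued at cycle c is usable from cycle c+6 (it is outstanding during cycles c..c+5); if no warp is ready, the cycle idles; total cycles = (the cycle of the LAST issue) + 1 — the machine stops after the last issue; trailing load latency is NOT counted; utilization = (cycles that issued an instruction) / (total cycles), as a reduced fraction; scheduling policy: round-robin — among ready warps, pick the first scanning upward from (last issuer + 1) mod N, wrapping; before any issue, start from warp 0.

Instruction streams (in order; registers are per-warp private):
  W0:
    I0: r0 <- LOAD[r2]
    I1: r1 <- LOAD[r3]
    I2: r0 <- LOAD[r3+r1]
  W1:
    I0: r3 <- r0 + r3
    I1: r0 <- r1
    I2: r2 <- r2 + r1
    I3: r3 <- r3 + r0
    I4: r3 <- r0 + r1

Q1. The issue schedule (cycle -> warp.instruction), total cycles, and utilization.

cycle 0: W0.I0
cycle 1: W1.I0
cycle 2: W0.I1
cycle 3: W1.I1
cycle 4: W1.I2
cycle 5: W1.I3
cycle 6: W1.I4
cycle 7: idle
cycle 8: W0.I2

Answer: 9 cycles, utilization 8/9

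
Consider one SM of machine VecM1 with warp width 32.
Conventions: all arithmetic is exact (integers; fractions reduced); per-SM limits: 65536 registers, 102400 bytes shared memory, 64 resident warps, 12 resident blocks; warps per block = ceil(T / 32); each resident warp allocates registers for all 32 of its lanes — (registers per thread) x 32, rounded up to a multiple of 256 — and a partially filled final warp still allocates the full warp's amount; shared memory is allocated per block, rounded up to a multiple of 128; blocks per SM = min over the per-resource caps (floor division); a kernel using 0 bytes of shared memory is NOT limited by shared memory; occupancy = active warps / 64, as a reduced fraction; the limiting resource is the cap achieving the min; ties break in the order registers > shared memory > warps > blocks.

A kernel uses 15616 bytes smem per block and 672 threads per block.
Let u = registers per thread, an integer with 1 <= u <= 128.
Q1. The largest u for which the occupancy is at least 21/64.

Answer: u = 96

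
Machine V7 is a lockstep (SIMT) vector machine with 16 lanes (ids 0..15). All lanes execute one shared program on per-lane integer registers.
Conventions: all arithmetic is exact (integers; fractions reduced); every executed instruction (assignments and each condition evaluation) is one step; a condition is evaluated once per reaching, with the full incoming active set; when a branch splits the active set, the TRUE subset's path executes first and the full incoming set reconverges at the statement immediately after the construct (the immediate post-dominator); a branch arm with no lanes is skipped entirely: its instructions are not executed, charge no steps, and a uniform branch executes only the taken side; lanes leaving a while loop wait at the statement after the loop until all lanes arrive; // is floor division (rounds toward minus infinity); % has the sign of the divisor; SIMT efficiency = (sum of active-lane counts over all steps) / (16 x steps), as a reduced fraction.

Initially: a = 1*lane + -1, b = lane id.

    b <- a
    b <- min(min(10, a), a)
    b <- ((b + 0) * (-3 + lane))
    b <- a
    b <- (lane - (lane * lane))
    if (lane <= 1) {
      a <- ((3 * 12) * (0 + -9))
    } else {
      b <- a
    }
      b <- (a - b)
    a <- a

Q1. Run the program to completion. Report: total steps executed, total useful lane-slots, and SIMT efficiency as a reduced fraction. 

Answer: 10 steps, 144 useful, 9/10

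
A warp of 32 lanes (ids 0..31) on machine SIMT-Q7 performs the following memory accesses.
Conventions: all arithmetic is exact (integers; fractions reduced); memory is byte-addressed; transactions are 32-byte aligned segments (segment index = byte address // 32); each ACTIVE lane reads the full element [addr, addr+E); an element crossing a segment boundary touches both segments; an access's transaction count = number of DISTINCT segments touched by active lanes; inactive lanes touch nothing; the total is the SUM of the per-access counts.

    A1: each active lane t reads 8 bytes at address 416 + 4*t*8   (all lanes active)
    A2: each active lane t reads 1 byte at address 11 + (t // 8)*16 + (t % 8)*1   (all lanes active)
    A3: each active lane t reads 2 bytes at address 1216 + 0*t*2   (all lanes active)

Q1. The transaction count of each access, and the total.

A1: 32 transactions
A2: 3 transactions
A3: 1 transaction

Answer: 32,3,1; total 36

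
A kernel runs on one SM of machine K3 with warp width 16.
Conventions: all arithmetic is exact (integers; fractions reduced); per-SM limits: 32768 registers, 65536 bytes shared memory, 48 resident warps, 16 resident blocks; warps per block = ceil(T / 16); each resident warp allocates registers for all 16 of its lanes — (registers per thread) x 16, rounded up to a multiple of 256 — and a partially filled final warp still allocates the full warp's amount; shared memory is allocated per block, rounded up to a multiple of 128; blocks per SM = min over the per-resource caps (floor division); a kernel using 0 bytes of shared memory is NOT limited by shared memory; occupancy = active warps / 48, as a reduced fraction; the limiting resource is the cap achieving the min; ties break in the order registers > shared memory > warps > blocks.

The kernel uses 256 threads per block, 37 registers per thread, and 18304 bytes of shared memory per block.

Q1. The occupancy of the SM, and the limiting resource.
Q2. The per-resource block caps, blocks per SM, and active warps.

Answer: occupancy 2/3, limited by registers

registers: 2 blocks
shared memory: 3 blocks
warps: 3 blocks
blocks: 16 blocks

Answer: 2 blocks, 32 active warps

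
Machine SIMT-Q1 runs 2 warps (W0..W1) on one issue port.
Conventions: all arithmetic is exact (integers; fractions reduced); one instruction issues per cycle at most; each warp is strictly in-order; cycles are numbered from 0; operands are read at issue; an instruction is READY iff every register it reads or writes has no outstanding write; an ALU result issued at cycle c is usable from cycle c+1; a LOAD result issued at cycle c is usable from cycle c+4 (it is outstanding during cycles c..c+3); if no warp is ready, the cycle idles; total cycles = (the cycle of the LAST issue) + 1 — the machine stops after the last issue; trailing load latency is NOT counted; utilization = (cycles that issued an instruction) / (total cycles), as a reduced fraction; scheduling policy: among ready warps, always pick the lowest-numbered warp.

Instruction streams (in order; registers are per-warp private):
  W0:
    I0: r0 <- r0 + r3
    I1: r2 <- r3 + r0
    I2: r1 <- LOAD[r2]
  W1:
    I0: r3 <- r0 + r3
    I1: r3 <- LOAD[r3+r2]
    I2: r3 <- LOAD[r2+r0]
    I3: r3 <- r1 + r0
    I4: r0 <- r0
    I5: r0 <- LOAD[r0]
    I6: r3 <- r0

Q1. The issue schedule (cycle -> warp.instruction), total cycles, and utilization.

cycle 0: W0.I0
cycle 1: W0.I1
cycle 2: W0.I2
cycle 3: W1.I0
cycle 4: W1.I1
cycle 5: idle
cycle 6: idle
cycle 7: idle
cycle 8: W1.I2
cycle 9: idle
cycle 10: idle
cycle 11: idle
cycle 12: W1.I3
cycle 13: W1.I4
cycle 14: W1.I5
cycle 15: idle
cycle 16: idle
cycle 17: idle
cycle 18: W1.I6

Answer: 19 cycles, utilization 10/19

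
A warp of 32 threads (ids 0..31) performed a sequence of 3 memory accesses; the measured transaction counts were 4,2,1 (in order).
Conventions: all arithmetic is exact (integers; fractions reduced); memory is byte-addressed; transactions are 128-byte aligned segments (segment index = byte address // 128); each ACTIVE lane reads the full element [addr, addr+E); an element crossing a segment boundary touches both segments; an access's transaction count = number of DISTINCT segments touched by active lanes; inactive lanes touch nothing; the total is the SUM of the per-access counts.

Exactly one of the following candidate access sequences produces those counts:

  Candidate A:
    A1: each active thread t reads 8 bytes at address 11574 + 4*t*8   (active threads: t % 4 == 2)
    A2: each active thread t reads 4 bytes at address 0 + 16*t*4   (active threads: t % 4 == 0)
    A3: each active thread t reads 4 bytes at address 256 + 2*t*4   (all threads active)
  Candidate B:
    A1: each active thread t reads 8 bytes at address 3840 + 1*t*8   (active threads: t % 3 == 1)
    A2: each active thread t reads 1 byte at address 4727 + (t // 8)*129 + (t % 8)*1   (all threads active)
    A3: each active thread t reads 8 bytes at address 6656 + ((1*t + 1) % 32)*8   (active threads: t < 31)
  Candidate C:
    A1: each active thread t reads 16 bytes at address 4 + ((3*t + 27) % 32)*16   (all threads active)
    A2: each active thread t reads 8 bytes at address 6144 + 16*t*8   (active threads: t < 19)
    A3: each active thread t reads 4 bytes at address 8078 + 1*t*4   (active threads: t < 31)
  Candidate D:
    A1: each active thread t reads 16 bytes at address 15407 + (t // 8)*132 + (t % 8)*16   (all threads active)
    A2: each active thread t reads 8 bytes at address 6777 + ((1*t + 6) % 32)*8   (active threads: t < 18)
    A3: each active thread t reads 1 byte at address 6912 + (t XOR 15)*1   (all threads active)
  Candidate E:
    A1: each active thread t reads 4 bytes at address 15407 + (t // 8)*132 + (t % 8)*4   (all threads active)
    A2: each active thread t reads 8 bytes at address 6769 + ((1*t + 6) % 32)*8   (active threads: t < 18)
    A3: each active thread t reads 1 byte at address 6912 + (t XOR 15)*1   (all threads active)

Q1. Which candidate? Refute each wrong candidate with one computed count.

A: A1 gives 8 transactions, not 4
B: A1 gives 2 transactions, not 4
C: A1 gives 5 transactions, not 4
D: A1 gives 5 transactions, not 4
E: all counts match (4,2,1)

Answer: E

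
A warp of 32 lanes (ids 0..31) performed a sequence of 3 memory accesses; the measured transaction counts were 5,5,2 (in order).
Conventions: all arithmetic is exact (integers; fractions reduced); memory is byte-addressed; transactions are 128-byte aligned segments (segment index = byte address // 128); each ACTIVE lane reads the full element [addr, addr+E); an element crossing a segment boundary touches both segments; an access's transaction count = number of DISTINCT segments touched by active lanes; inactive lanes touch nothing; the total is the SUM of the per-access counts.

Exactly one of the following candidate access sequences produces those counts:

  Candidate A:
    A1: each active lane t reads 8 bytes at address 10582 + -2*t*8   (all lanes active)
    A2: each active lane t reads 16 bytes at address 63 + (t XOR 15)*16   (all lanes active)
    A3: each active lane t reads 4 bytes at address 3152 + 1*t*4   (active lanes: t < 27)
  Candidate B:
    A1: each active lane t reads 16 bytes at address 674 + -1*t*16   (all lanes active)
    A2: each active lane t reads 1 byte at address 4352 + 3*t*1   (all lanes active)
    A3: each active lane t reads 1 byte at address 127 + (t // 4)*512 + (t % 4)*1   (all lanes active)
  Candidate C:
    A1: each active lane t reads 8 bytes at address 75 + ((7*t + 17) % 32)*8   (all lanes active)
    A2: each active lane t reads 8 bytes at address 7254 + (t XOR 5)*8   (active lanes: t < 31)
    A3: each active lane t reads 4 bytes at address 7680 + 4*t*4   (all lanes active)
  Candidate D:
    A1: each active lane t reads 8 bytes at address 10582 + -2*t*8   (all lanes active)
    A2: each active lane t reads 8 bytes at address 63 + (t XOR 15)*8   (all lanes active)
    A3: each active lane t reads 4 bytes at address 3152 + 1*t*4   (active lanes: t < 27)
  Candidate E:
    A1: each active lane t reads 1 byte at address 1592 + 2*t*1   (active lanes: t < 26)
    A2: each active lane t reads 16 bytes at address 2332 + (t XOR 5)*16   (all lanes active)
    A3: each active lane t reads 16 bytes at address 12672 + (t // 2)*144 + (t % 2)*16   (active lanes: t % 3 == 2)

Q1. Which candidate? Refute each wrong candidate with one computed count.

B: A2 gives 1 transaction, not 5
C: A1 gives 3 transactions, not 5
D: A2 gives 3 transactions, not 5
E: A1 gives 1 transaction, not 5
A: all counts match (5,5,2)

Answer: A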